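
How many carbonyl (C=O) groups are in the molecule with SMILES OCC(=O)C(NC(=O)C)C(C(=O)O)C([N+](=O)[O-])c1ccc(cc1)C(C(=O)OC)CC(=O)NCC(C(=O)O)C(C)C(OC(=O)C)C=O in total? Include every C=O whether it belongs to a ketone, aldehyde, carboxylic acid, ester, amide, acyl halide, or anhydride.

8

CO: ketone, 1 C=O (running total 1).
CH(NHCOCH3): amide, 1 C=O (running total 2).
CH(COOH): carboxylic acid, 1 C=O (running total 3).
CH(COOCH3): ester, 1 C=O (running total 4).
CH2CONHCH2: amide, 1 C=O (running total 5).
CH(COOH): carboxylic acid, 1 C=O (running total 6).
CH(OCOCH3): ester, 1 C=O (running total 7).
CHO: aldehyde, 1 C=O (running total 8).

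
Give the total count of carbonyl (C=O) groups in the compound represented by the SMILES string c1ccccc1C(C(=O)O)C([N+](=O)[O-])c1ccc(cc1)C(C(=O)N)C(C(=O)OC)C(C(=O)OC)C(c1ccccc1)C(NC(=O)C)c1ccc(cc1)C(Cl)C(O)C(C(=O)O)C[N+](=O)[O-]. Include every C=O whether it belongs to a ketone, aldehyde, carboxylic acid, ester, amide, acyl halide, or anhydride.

CH(COOH): carboxylic acid, 1 C=O (running total 1).
CH(CONH2): amide, 1 C=O (running total 2).
CH(COOCH3): ester, 1 C=O (running total 3).
CH(COOCH3): ester, 1 C=O (running total 4).
CH(NHCOCH3): amide, 1 C=O (running total 5).
CH(COOH): carboxylic acid, 1 C=O (running total 6).

6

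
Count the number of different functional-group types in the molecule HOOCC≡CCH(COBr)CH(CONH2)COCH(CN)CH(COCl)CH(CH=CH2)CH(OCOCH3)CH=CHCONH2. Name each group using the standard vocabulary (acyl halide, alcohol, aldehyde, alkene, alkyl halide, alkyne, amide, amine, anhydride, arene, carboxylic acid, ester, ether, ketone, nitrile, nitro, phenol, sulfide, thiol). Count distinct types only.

8

–COOH: carbonyl C bonded to –OH and C → carboxylic acid (the –OH is not a separate alcohol).
C≡C triple bond → alkyne.
pendant –C(=O)X: carbonyl C bonded to C and halogen → acyl halide.
pendant –CONH2: carbonyl C bonded to C and N → amide.
–C(=O)– with carbon on both sides → ketone.
pendant –C≡N: nitrile.
pendant –C(=O)X: carbonyl C bonded to C and halogen → acyl halide.
pendant –CH=CH2: C=C double bond → alkene.
pendant –OC(=O)CH3: an acyloxy group → ester.
C=C double bond → alkene.
–C(=O)NH2: carbonyl C bonded to C and to N → amide (the N is not a separate amine).
Distinct types present: acyl halide, alkene, alkyne, amide, carboxylic acid, ester, ketone, nitrile.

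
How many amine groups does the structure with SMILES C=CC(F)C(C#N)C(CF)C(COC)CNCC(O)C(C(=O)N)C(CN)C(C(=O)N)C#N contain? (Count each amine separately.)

2

C=C double bond → alkene.
halogen on an sp³ carbon → alkyl halide.
pendant –C≡N: nitrile.
pendant –CH2X: halogen on sp³ carbon → alkyl halide.
pendant –CH2OCH3: C–O–C linkage → ether.
C–N–C with sp³ carbons and no adjacent C=O → amine (secondary).
–OH on an sp³ carbon → alcohol (secondary).
pendant –CONH2: carbonyl C bonded to C and N → amide.
pendant –CH2NH2: N on sp³ C, no adjacent C=O → amine.
pendant –CONH2: carbonyl C bonded to C and N → amide.
–C≡N: carbon triple-bonded to nitrogen → nitrile.
Amine appears at: CH2NHCH2, CH(CH2NH2) → 2.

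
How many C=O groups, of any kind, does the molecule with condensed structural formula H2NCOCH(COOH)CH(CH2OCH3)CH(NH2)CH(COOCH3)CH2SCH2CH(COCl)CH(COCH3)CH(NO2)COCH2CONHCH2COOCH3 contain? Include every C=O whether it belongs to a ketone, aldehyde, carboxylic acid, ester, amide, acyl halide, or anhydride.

8

H2NCO: amide, 1 C=O (running total 1).
CH(COOH): carboxylic acid, 1 C=O (running total 2).
CH(COOCH3): ester, 1 C=O (running total 3).
CH(COCl): acyl halide, 1 C=O (running total 4).
CH(COCH3): ketone, 1 C=O (running total 5).
CO: ketone, 1 C=O (running total 6).
CH2CONHCH2: amide, 1 C=O (running total 7).
COOCH3: ester, 1 C=O (running total 8).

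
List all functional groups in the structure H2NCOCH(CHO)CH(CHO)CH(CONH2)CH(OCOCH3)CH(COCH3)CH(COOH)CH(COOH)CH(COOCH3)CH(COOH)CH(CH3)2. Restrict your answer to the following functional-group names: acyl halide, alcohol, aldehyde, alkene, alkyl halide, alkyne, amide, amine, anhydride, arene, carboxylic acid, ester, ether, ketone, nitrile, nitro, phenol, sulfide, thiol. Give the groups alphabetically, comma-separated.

Reading the structure from left to right:
  H2NCO: –C(=O)NH2: carbonyl C bonded to C and to N → amide (the N is not a separate amine).
  CH(CHO): pendant –CHO: carbonyl C bonded to C and H → aldehyde.
  CH(CHO): pendant –CHO: carbonyl C bonded to C and H → aldehyde.
  CH(CONH2): pendant –CONH2: carbonyl C bonded to C and N → amide.
  CH(OCOCH3): pendant –OC(=O)CH3: an acyloxy group → ester.
  CH(COCH3): pendant –COCH3: carbonyl C bonded to two carbons → ketone.
  CH(COOH): pendant –COOH: carbonyl C bonded to C and –OH → carboxylic acid.
  CH(COOH): pendant –COOH: carbonyl C bonded to C and –OH → carboxylic acid.
  CH(COOCH3): pendant –COOCH3: carbonyl C bonded to C and –OCH3 → ester.
  CH(COOH): pendant –COOH: carbonyl C bonded to C and –OH → carboxylic acid.

aldehyde, amide, carboxylic acid, ester, ketone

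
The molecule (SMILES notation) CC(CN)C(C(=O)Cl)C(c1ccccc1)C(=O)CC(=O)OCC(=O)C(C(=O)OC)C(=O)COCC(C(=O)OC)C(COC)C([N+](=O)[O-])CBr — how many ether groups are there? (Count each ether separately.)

pendant –CH2NH2: N on sp³ C, no adjacent C=O → amine.
pendant –C(=O)X: carbonyl C bonded to C and halogen → acyl halide.
pendant –C6H5: benzene ring → arene.
–C(=O)– with carbon on both sides → ketone.
–C(=O)–O–C with C on the carbonyl side → ester.
–C(=O)– with carbon on both sides → ketone.
pendant –COOCH3: carbonyl C bonded to C and –OCH3 → ester.
–C(=O)– with carbon on both sides → ketone.
C–O–C with sp³ carbons on both sides and no adjacent C=O → ether.
pendant –COOCH3: carbonyl C bonded to C and –OCH3 → ester.
pendant –CH2OCH3: C–O–C linkage → ether.
–NO2 on an sp³ carbon → nitro (the N=O is not a carbonyl).
halogen on an sp³ carbon → alkyl halide.
Ether appears at: CH2OCH2, CH(CH2OCH3) → 2.

2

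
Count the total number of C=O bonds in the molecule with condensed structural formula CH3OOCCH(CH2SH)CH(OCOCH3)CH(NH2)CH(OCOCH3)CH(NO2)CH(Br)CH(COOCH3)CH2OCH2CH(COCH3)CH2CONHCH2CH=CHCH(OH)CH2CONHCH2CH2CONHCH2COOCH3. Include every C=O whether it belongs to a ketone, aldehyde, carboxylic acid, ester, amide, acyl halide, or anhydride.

CH3OOC: ester, 1 C=O (running total 1).
CH(OCOCH3): ester, 1 C=O (running total 2).
CH(OCOCH3): ester, 1 C=O (running total 3).
CH(COOCH3): ester, 1 C=O (running total 4).
CH(COCH3): ketone, 1 C=O (running total 5).
CH2CONHCH2: amide, 1 C=O (running total 6).
CH2CONHCH2: amide, 1 C=O (running total 7).
CH2CONHCH2: amide, 1 C=O (running total 8).
COOCH3: ester, 1 C=O (running total 9).

9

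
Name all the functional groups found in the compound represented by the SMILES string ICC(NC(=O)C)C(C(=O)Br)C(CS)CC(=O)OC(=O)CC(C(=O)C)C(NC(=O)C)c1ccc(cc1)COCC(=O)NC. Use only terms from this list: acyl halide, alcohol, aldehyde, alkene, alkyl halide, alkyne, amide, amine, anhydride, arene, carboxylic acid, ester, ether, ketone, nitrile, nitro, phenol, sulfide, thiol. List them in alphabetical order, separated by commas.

Working along the chain:
  ICH2: halogen on an sp³ carbon → alkyl halide.
  CH(NHCOCH3): pendant –NHC(=O)CH3: N bonded to a carbonyl → amide (not amine).
  CH(COBr): pendant –C(=O)X: carbonyl C bonded to C and halogen → acyl halide.
  CH(CH2SH): pendant –CH2SH → thiol.
  CH2CO-O-COCH2: two acyl groups sharing one oxygen, –C(=O)–O–C(=O)– → anhydride.
  CH(COCH3): pendant –COCH3: carbonyl C bonded to two carbons → ketone.
  CH(NHCOCH3): pendant –NHC(=O)CH3: N bonded to a carbonyl → amide (not amine).
  C6H4: para-disubstituted benzene ring → arene.
  CH2OCH2: C–O–C with sp³ carbons on both sides and no adjacent C=O → ether.
  CONHCH3: –C(=O)NHCH3: carbonyl C bonded to C and to N → amide (the N is not an amine).

acyl halide, alkyl halide, amide, anhydride, arene, ether, ketone, thiol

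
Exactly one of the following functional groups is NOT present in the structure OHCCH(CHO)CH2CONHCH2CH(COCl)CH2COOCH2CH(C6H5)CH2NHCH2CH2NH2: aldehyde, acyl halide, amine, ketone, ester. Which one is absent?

ketone

amine: present (CH2NHCH2 — C–N–C with sp³ carbons and no adjacent C=O → amine (secondary)).
ester: present (CH2COOCH2 — –C(=O)–O–C with C on the carbonyl side → ester).
acyl halide: present (CH(COCl) — pendant –C(=O)X: carbonyl C bonded to C and halogen → acyl halide).
aldehyde: present (OHC — terminal –CHO: carbonyl C bonded to H and C → aldehyde).
ketone: absent. In CH2COOCH2, the C=O is bonded to an –O–C group, which defines an ester, not a ketone. In CH2CONHCH2, the C=O is bonded to nitrogen, which defines an amide, not a ketone. In each of OHC and CH(CHO), the carbonyl carbon carries an H, so it is an aldehyde, not a ketone. In CH(COCl), the C=O is bonded to a halogen, which defines an acyl halide, not a ketone.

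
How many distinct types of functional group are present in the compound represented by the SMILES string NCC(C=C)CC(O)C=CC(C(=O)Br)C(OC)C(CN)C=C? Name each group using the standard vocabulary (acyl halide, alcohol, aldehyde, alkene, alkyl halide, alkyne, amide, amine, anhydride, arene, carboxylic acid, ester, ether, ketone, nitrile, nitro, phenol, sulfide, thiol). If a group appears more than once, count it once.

5

–NH2 on an sp³ carbon with no adjacent C=O → amine.
pendant –CH=CH2: C=C double bond → alkene.
–OH on an sp³ carbon → alcohol (secondary).
C=C double bond → alkene.
pendant –C(=O)X: carbonyl C bonded to C and halogen → acyl halide.
pendant –OCH3: C–O–C with sp³ C, no adjacent C=O → ether.
pendant –CH2NH2: N on sp³ C, no adjacent C=O → amine.
C=C double bond → alkene.
Distinct types present: acyl halide, alcohol, alkene, amine, ether.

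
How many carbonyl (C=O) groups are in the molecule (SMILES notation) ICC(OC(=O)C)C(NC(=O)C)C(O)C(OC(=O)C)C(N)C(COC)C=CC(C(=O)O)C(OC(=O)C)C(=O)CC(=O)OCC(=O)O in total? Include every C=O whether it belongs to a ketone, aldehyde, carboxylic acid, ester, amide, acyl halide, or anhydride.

8

CH(OCOCH3): ester, 1 C=O (running total 1).
CH(NHCOCH3): amide, 1 C=O (running total 2).
CH(OCOCH3): ester, 1 C=O (running total 3).
CH(COOH): carboxylic acid, 1 C=O (running total 4).
CH(OCOCH3): ester, 1 C=O (running total 5).
CO: ketone, 1 C=O (running total 6).
CH2COOCH2: ester, 1 C=O (running total 7).
COOH: carboxylic acid, 1 C=O (running total 8).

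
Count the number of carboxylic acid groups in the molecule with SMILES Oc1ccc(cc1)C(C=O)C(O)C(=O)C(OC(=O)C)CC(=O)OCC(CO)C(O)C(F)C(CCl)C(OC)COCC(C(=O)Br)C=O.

–OH attached directly to an aromatic ring → phenol (not alcohol); the ring itself is an arene.
pendant –CHO: carbonyl C bonded to C and H → aldehyde.
–OH on an sp³ carbon → alcohol (secondary).
–C(=O)– with carbon on both sides → ketone.
pendant –OC(=O)CH3: an acyloxy group → ester.
–C(=O)–O–C with C on the carbonyl side → ester.
pendant –CH2OH on an sp³ backbone C → alcohol.
–OH on an sp³ carbon → alcohol (secondary).
halogen on an sp³ carbon → alkyl halide.
pendant –CH2X: halogen on sp³ carbon → alkyl halide.
pendant –OCH3: C–O–C with sp³ C, no adjacent C=O → ether.
C–O–C with sp³ carbons on both sides and no adjacent C=O → ether.
pendant –C(=O)X: carbonyl C bonded to C and halogen → acyl halide.
terminal –CHO: carbonyl C bonded to H and C → aldehyde.
No segment is a carboxylic acid: CH(CHO) is aldehyde, not carboxylic acid; CH(OH) is alcohol, not carboxylic acid; CH(OCOCH3) is ester, not carboxylic acid. → 0.

0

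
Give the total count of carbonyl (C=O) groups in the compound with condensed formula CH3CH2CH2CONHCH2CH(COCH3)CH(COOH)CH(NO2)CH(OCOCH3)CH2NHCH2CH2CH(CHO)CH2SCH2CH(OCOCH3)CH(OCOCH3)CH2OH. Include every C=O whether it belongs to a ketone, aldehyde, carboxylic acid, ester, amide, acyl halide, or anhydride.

CH2CONHCH2: amide, 1 C=O (running total 1).
CH(COCH3): ketone, 1 C=O (running total 2).
CH(COOH): carboxylic acid, 1 C=O (running total 3).
CH(OCOCH3): ester, 1 C=O (running total 4).
CH(CHO): aldehyde, 1 C=O (running total 5).
CH(OCOCH3): ester, 1 C=O (running total 6).
CH(OCOCH3): ester, 1 C=O (running total 7).

7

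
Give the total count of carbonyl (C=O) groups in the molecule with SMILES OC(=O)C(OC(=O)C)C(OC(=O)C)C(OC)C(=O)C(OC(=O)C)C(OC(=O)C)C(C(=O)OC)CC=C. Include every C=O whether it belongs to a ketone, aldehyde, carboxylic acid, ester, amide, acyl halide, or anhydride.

HOOC: carboxylic acid, 1 C=O (running total 1).
CH(OCOCH3): ester, 1 C=O (running total 2).
CH(OCOCH3): ester, 1 C=O (running total 3).
CO: ketone, 1 C=O (running total 4).
CH(OCOCH3): ester, 1 C=O (running total 5).
CH(OCOCH3): ester, 1 C=O (running total 6).
CH(COOCH3): ester, 1 C=O (running total 7).

7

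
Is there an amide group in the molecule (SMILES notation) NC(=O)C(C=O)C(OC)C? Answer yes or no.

Reading the structure from left to right:
  H2NCO: –C(=O)NH2: carbonyl C bonded to C and to N → amide (the N is not a separate amine).
  CH(CHO): pendant –CHO: carbonyl C bonded to C and H → aldehyde.
  CH(OCH3): pendant –OCH3: C–O–C with sp³ C, no adjacent C=O → ether.
The H2NCO segment supplies the amide: –C(=O)NH2: carbonyl C bonded to C and to N → amide (the N is not a separate amine).

yes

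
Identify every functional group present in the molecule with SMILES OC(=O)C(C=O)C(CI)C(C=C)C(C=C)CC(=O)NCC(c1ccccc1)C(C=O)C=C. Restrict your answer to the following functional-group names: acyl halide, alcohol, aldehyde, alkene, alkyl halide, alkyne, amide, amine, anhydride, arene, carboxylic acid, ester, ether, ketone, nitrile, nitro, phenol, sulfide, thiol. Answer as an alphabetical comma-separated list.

aldehyde, alkene, alkyl halide, amide, arene, carboxylic acid

Reading the structure from left to right:
  HOOC: –COOH: carbonyl C bonded to –OH and C → carboxylic acid (the –OH is not a separate alcohol).
  CH(CHO): pendant –CHO: carbonyl C bonded to C and H → aldehyde.
  CH(CH2I): pendant –CH2X: halogen on sp³ carbon → alkyl halide.
  CH(CH=CH2): pendant –CH=CH2: C=C double bond → alkene.
  CH(CH=CH2): pendant –CH=CH2: C=C double bond → alkene.
  CH2CONHCH2: –C(=O)–N– linkage → amide (the N is not an amine).
  CH(C6H5): pendant –C6H5: benzene ring → arene.
  CH(CHO): pendant –CHO: carbonyl C bonded to C and H → aldehyde.
  CH=CH2: C=C double bond → alkene.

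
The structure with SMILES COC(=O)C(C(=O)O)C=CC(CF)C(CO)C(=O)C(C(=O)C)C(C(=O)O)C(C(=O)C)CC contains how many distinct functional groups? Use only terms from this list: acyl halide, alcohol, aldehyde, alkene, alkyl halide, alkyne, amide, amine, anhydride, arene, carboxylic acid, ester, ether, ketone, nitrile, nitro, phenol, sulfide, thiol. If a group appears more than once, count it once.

CH3O–C(=O)–: carbonyl C bonded to C and to –OCH3 → ester (not ketone + ether).
pendant –COOH: carbonyl C bonded to C and –OH → carboxylic acid.
C=C double bond → alkene.
pendant –CH2X: halogen on sp³ carbon → alkyl halide.
pendant –CH2OH on an sp³ backbone C → alcohol.
–C(=O)– with carbon on both sides → ketone.
pendant –COCH3: carbonyl C bonded to two carbons → ketone.
pendant –COOH: carbonyl C bonded to C and –OH → carboxylic acid.
pendant –COCH3: carbonyl C bonded to two carbons → ketone.
Distinct types present: alcohol, alkene, alkyl halide, carboxylic acid, ester, ketone.

6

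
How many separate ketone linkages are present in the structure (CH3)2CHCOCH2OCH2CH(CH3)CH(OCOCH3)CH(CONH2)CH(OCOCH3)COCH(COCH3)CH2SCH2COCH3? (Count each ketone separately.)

–C(=O)– with carbon on both sides → ketone.
C–O–C with sp³ carbons on both sides and no adjacent C=O → ether.
pendant –OC(=O)CH3: an acyloxy group → ester.
pendant –CONH2: carbonyl C bonded to C and N → amide.
pendant –OC(=O)CH3: an acyloxy group → ester.
–C(=O)– with carbon on both sides → ketone.
pendant –COCH3: carbonyl C bonded to two carbons → ketone.
C–S–C linkage → sulfide (thioether).
–C(=O)– with carbon on both sides → ketone.
Ketone appears at: CO, CO, CH(COCH3), CO → 4.

4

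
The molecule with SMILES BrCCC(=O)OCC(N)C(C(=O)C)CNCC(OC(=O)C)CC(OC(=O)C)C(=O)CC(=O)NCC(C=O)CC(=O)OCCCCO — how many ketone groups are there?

2

Working along the chain:
  BrCH2: halogen on an sp³ carbon → alkyl halide.
  CH2COOCH2: –C(=O)–O–C with C on the carbonyl side → ester.
  CH(NH2): –NH2 on an sp³ carbon with no adjacent C=O → amine.
  CH(COCH3): pendant –COCH3: carbonyl C bonded to two carbons → ketone.
  CH2NHCH2: C–N–C with sp³ carbons and no adjacent C=O → amine (secondary).
  CH(OCOCH3): pendant –OC(=O)CH3: an acyloxy group → ester.
  CH(OCOCH3): pendant –OC(=O)CH3: an acyloxy group → ester.
  CO: –C(=O)– with carbon on both sides → ketone.
  CH2CONHCH2: –C(=O)–N– linkage → amide (the N is not an amine).
  CH(CHO): pendant –CHO: carbonyl C bonded to C and H → aldehyde.
  CH2COOCH2: –C(=O)–O–C with C on the carbonyl side → ester.
  CH2OH: –OH on an sp³ carbon → alcohol.
Ketone appears at: CH(COCH3), CO → 2.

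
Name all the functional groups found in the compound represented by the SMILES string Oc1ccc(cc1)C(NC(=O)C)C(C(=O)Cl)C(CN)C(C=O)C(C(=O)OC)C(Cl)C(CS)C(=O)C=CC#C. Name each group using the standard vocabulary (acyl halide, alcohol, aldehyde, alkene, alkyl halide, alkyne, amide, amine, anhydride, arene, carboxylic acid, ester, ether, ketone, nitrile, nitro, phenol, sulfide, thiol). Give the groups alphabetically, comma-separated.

acyl halide, aldehyde, alkene, alkyl halide, alkyne, amide, amine, arene, ester, ketone, phenol, thiol

Reading the structure from left to right:
  HOC6H4: –OH attached directly to an aromatic ring → phenol (not alcohol); the ring itself is an arene.
  CH(NHCOCH3): pendant –NHC(=O)CH3: N bonded to a carbonyl → amide (not amine).
  CH(COCl): pendant –C(=O)X: carbonyl C bonded to C and halogen → acyl halide.
  CH(CH2NH2): pendant –CH2NH2: N on sp³ C, no adjacent C=O → amine.
  CH(CHO): pendant –CHO: carbonyl C bonded to C and H → aldehyde.
  CH(COOCH3): pendant –COOCH3: carbonyl C bonded to C and –OCH3 → ester.
  CH(Cl): halogen on an sp³ carbon → alkyl halide.
  CH(CH2SH): pendant –CH2SH → thiol.
  CO: –C(=O)– with carbon on both sides → ketone.
  CH=CH: C=C double bond → alkene.
  C≡CH: C≡C triple bond → alkyne.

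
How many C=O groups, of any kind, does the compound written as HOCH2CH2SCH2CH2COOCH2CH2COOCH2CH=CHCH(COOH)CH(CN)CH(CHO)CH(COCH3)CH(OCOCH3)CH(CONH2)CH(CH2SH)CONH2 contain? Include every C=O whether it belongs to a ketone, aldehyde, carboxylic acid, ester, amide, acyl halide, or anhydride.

8

CH2COOCH2: ester, 1 C=O (running total 1).
CH2COOCH2: ester, 1 C=O (running total 2).
CH(COOH): carboxylic acid, 1 C=O (running total 3).
CH(CHO): aldehyde, 1 C=O (running total 4).
CH(COCH3): ketone, 1 C=O (running total 5).
CH(OCOCH3): ester, 1 C=O (running total 6).
CH(CONH2): amide, 1 C=O (running total 7).
CONH2: amide, 1 C=O (running total 8).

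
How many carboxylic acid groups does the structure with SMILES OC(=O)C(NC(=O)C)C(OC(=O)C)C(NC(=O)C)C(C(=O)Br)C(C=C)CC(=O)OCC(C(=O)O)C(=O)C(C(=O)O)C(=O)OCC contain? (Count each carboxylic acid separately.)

3

–COOH: carbonyl C bonded to –OH and C → carboxylic acid (the –OH is not a separate alcohol).
pendant –NHC(=O)CH3: N bonded to a carbonyl → amide (not amine).
pendant –OC(=O)CH3: an acyloxy group → ester.
pendant –NHC(=O)CH3: N bonded to a carbonyl → amide (not amine).
pendant –C(=O)X: carbonyl C bonded to C and halogen → acyl halide.
pendant –CH=CH2: C=C double bond → alkene.
–C(=O)–O–C with C on the carbonyl side → ester.
pendant –COOH: carbonyl C bonded to C and –OH → carboxylic acid.
–C(=O)– with carbon on both sides → ketone.
pendant –COOH: carbonyl C bonded to C and –OH → carboxylic acid.
–C(=O)OCH2CH3: carbonyl C bonded to C and to –OEt → ester.
Carboxylic acid appears at: HOOC, CH(COOH), CH(COOH) → 3.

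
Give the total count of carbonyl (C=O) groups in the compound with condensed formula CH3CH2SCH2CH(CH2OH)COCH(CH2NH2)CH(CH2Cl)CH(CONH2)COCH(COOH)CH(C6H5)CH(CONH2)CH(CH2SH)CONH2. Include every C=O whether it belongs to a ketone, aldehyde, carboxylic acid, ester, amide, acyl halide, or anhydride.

CO: ketone, 1 C=O (running total 1).
CH(CONH2): amide, 1 C=O (running total 2).
CO: ketone, 1 C=O (running total 3).
CH(COOH): carboxylic acid, 1 C=O (running total 4).
CH(CONH2): amide, 1 C=O (running total 5).
CONH2: amide, 1 C=O (running total 6).

6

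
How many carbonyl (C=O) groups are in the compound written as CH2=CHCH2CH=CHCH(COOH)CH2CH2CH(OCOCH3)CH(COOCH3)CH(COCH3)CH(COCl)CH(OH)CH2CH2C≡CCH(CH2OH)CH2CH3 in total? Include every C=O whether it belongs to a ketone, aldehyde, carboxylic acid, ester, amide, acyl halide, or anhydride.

CH(COOH): carboxylic acid, 1 C=O (running total 1).
CH(OCOCH3): ester, 1 C=O (running total 2).
CH(COOCH3): ester, 1 C=O (running total 3).
CH(COCH3): ketone, 1 C=O (running total 4).
CH(COCl): acyl halide, 1 C=O (running total 5).

5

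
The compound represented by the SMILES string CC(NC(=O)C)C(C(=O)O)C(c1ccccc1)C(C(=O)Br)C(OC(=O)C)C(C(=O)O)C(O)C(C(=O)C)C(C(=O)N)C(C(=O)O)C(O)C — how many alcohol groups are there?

pendant –NHC(=O)CH3: N bonded to a carbonyl → amide (not amine).
pendant –COOH: carbonyl C bonded to C and –OH → carboxylic acid.
pendant –C6H5: benzene ring → arene.
pendant –C(=O)X: carbonyl C bonded to C and halogen → acyl halide.
pendant –OC(=O)CH3: an acyloxy group → ester.
pendant –COOH: carbonyl C bonded to C and –OH → carboxylic acid.
–OH on an sp³ carbon → alcohol (secondary).
pendant –COCH3: carbonyl C bonded to two carbons → ketone.
pendant –CONH2: carbonyl C bonded to C and N → amide.
pendant –COOH: carbonyl C bonded to C and –OH → carboxylic acid.
–OH on an sp³ carbon → alcohol (secondary).
Alcohol appears at: CH(OH), CH(OH) → 2.

2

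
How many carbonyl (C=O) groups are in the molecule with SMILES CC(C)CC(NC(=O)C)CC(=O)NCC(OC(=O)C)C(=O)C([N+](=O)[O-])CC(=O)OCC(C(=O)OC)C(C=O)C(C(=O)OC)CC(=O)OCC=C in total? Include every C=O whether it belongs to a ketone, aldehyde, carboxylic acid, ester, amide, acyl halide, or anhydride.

9

CH(NHCOCH3): amide, 1 C=O (running total 1).
CH2CONHCH2: amide, 1 C=O (running total 2).
CH(OCOCH3): ester, 1 C=O (running total 3).
CO: ketone, 1 C=O (running total 4).
CH2COOCH2: ester, 1 C=O (running total 5).
CH(COOCH3): ester, 1 C=O (running total 6).
CH(CHO): aldehyde, 1 C=O (running total 7).
CH(COOCH3): ester, 1 C=O (running total 8).
CH2COOCH2: ester, 1 C=O (running total 9).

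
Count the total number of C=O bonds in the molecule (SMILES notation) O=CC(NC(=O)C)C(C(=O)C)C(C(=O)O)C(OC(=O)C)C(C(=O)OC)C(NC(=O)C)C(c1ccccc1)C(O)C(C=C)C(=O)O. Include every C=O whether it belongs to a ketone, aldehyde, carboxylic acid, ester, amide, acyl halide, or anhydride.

OHC: aldehyde, 1 C=O (running total 1).
CH(NHCOCH3): amide, 1 C=O (running total 2).
CH(COCH3): ketone, 1 C=O (running total 3).
CH(COOH): carboxylic acid, 1 C=O (running total 4).
CH(OCOCH3): ester, 1 C=O (running total 5).
CH(COOCH3): ester, 1 C=O (running total 6).
CH(NHCOCH3): amide, 1 C=O (running total 7).
COOH: carboxylic acid, 1 C=O (running total 8).

8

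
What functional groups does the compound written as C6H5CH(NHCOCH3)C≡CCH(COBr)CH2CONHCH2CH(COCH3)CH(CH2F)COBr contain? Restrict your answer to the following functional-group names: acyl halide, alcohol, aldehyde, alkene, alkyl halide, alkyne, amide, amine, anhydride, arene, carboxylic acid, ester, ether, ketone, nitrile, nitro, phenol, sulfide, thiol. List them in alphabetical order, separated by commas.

acyl halide, alkyl halide, alkyne, amide, arene, ketone

C6H5– phenyl ring → arene.
pendant –NHC(=O)CH3: N bonded to a carbonyl → amide (not amine).
C≡C triple bond → alkyne.
pendant –C(=O)X: carbonyl C bonded to C and halogen → acyl halide.
–C(=O)–N– linkage → amide (the N is not an amine).
pendant –COCH3: carbonyl C bonded to two carbons → ketone.
pendant –CH2X: halogen on sp³ carbon → alkyl halide.
–C(=O)Br: carbonyl C bonded to C and to a halogen → acyl halide (not alkyl halide).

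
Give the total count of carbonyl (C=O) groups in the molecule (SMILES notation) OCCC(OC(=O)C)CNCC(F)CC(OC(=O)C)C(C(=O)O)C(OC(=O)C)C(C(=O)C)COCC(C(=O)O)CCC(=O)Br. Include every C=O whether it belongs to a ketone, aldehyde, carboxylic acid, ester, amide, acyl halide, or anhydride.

7

CH(OCOCH3): ester, 1 C=O (running total 1).
CH(OCOCH3): ester, 1 C=O (running total 2).
CH(COOH): carboxylic acid, 1 C=O (running total 3).
CH(OCOCH3): ester, 1 C=O (running total 4).
CH(COCH3): ketone, 1 C=O (running total 5).
CH(COOH): carboxylic acid, 1 C=O (running total 6).
COBr: acyl halide, 1 C=O (running total 7).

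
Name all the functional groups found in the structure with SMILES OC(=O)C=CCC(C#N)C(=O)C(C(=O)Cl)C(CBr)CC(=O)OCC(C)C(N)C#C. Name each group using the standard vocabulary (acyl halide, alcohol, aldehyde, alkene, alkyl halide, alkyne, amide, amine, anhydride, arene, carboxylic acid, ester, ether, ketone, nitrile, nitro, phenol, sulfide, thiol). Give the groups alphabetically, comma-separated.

Taking each segment in turn:
  HOOC: –COOH: carbonyl C bonded to –OH and C → carboxylic acid (the –OH is not a separate alcohol).
  CH=CH: C=C double bond → alkene.
  CH(CN): pendant –C≡N: nitrile.
  CO: –C(=O)– with carbon on both sides → ketone.
  CH(COCl): pendant –C(=O)X: carbonyl C bonded to C and halogen → acyl halide.
  CH(CH2Br): pendant –CH2X: halogen on sp³ carbon → alkyl halide.
  CH2COOCH2: –C(=O)–O–C with C on the carbonyl side → ester.
  CH(NH2): –NH2 on an sp³ carbon with no adjacent C=O → amine.
  C≡CH: C≡C triple bond → alkyne.

acyl halide, alkene, alkyl halide, alkyne, amine, carboxylic acid, ester, ketone, nitrile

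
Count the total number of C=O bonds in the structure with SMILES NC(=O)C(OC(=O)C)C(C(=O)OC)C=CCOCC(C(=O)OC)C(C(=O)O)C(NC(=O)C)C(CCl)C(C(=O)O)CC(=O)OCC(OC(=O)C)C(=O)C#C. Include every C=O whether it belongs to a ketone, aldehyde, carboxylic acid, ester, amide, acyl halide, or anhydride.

10

H2NCO: amide, 1 C=O (running total 1).
CH(OCOCH3): ester, 1 C=O (running total 2).
CH(COOCH3): ester, 1 C=O (running total 3).
CH(COOCH3): ester, 1 C=O (running total 4).
CH(COOH): carboxylic acid, 1 C=O (running total 5).
CH(NHCOCH3): amide, 1 C=O (running total 6).
CH(COOH): carboxylic acid, 1 C=O (running total 7).
CH2COOCH2: ester, 1 C=O (running total 8).
CH(OCOCH3): ester, 1 C=O (running total 9).
CO: ketone, 1 C=O (running total 10).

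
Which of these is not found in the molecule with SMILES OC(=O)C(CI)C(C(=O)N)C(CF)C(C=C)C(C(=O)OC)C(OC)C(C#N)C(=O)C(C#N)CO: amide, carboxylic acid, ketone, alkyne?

alkyne

carboxylic acid: present (HOOC — –COOH: carbonyl C bonded to –OH and C → carboxylic acid (the –OH is not a separate alcohol)).
ketone: present (CO — –C(=O)– with carbon on both sides → ketone).
amide: present (CH(CONH2) — pendant –CONH2: carbonyl C bonded to C and N → amide).
alkyne: absent. In CH(CN), the triple bond is C≡N, not C≡C, so it is a nitrile.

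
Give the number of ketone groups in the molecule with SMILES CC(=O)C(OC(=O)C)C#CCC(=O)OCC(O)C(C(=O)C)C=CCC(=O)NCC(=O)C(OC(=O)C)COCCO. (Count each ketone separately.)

3

–C(=O)– with carbon on both sides → ketone.
pendant –OC(=O)CH3: an acyloxy group → ester.
C≡C triple bond → alkyne.
–C(=O)–O–C with C on the carbonyl side → ester.
–OH on an sp³ carbon → alcohol (secondary).
pendant –COCH3: carbonyl C bonded to two carbons → ketone.
C=C double bond → alkene.
–C(=O)–N– linkage → amide (the N is not an amine).
–C(=O)– with carbon on both sides → ketone.
pendant –OC(=O)CH3: an acyloxy group → ester.
C–O–C with sp³ carbons on both sides and no adjacent C=O → ether.
–OH on an sp³ carbon → alcohol.
Ketone appears at: CO, CH(COCH3), CO → 3.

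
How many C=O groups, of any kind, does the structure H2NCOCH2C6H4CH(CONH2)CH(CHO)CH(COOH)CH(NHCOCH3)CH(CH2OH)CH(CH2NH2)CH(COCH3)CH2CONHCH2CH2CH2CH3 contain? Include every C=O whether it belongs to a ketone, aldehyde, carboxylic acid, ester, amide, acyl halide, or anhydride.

7

H2NCO: amide, 1 C=O (running total 1).
CH(CONH2): amide, 1 C=O (running total 2).
CH(CHO): aldehyde, 1 C=O (running total 3).
CH(COOH): carboxylic acid, 1 C=O (running total 4).
CH(NHCOCH3): amide, 1 C=O (running total 5).
CH(COCH3): ketone, 1 C=O (running total 6).
CH2CONHCH2: amide, 1 C=O (running total 7).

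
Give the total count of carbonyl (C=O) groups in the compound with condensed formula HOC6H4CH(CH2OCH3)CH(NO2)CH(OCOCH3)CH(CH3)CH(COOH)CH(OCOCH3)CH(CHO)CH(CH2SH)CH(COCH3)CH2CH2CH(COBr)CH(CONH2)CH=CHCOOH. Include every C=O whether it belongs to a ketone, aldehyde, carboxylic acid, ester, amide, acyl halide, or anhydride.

8

CH(OCOCH3): ester, 1 C=O (running total 1).
CH(COOH): carboxylic acid, 1 C=O (running total 2).
CH(OCOCH3): ester, 1 C=O (running total 3).
CH(CHO): aldehyde, 1 C=O (running total 4).
CH(COCH3): ketone, 1 C=O (running total 5).
CH(COBr): acyl halide, 1 C=O (running total 6).
CH(CONH2): amide, 1 C=O (running total 7).
COOH: carboxylic acid, 1 C=O (running total 8).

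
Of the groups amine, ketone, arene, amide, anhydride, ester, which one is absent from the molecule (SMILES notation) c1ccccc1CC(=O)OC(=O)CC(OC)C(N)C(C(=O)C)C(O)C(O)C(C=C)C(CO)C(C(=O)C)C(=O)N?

ester

ketone: present (CH(COCH3) — pendant –COCH3: carbonyl C bonded to two carbons → ketone).
amide: present (CONH2 — –C(=O)NH2: carbonyl C bonded to C and to N → amide (the N is not a separate amine)).
arene: present (C6H5 — C6H5– phenyl ring → arene).
amine: present (CH(NH2) — –NH2 on an sp³ carbon with no adjacent C=O → amine).
anhydride: present (CH2CO-O-COCH2 — two acyl groups sharing one oxygen, –C(=O)–O–C(=O)– → anhydride).
ester: absent. In CH2CO-O-COCH2, the oxygen bridges two acyl groups, which is an anhydride, not an ester.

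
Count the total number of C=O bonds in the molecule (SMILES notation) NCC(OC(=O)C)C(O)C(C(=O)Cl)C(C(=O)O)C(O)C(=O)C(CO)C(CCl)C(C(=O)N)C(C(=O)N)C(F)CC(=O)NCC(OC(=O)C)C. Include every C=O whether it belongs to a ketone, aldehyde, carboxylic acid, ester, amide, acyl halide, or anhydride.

8

CH(OCOCH3): ester, 1 C=O (running total 1).
CH(COCl): acyl halide, 1 C=O (running total 2).
CH(COOH): carboxylic acid, 1 C=O (running total 3).
CO: ketone, 1 C=O (running total 4).
CH(CONH2): amide, 1 C=O (running total 5).
CH(CONH2): amide, 1 C=O (running total 6).
CH2CONHCH2: amide, 1 C=O (running total 7).
CH(OCOCH3): ester, 1 C=O (running total 8).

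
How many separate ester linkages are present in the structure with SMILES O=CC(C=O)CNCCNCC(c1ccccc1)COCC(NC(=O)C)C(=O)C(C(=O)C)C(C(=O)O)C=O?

0

terminal –CHO: carbonyl C bonded to H and C → aldehyde.
pendant –CHO: carbonyl C bonded to C and H → aldehyde.
C–N–C with sp³ carbons and no adjacent C=O → amine (secondary).
C–N–C with sp³ carbons and no adjacent C=O → amine (secondary).
pendant –C6H5: benzene ring → arene.
C–O–C with sp³ carbons on both sides and no adjacent C=O → ether.
pendant –NHC(=O)CH3: N bonded to a carbonyl → amide (not amine).
–C(=O)– with carbon on both sides → ketone.
pendant –COCH3: carbonyl C bonded to two carbons → ketone.
pendant –COOH: carbonyl C bonded to C and –OH → carboxylic acid.
terminal –CHO: carbonyl C bonded to H and C → aldehyde.
No segment is a ester: CH2OCH2 is ether, not ester; CO is ketone, not ester; CH(COCH3) is ketone, not ester. → 0.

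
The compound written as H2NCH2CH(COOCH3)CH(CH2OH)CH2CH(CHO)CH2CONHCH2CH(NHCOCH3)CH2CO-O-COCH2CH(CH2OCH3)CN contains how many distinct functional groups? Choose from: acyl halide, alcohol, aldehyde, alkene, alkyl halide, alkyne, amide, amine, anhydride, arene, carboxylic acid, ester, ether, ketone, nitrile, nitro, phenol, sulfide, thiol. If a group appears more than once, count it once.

Taking each segment in turn:
  H2NCH2: –NH2 on an sp³ carbon with no adjacent C=O → amine.
  CH(COOCH3): pendant –COOCH3: carbonyl C bonded to C and –OCH3 → ester.
  CH(CH2OH): pendant –CH2OH on an sp³ backbone C → alcohol.
  CH(CHO): pendant –CHO: carbonyl C bonded to C and H → aldehyde.
  CH2CONHCH2: –C(=O)–N– linkage → amide (the N is not an amine).
  CH(NHCOCH3): pendant –NHC(=O)CH3: N bonded to a carbonyl → amide (not amine).
  CH2CO-O-COCH2: two acyl groups sharing one oxygen, –C(=O)–O–C(=O)– → anhydride.
  CH(CH2OCH3): pendant –CH2OCH3: C–O–C linkage → ether.
  CN: –C≡N: carbon triple-bonded to nitrogen → nitrile.
Distinct types present: alcohol, aldehyde, amide, amine, anhydride, ester, ether, nitrile.

8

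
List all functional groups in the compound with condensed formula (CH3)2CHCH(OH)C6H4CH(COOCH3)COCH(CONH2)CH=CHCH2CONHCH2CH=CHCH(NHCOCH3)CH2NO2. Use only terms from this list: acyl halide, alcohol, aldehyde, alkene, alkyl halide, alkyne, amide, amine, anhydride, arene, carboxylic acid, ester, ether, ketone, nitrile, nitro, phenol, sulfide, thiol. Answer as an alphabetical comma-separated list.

–OH on an sp³ carbon → alcohol (secondary).
para-disubstituted benzene ring → arene.
pendant –COOCH3: carbonyl C bonded to C and –OCH3 → ester.
–C(=O)– with carbon on both sides → ketone.
pendant –CONH2: carbonyl C bonded to C and N → amide.
C=C double bond → alkene.
–C(=O)–N– linkage → amide (the N is not an amine).
C=C double bond → alkene.
pendant –NHC(=O)CH3: N bonded to a carbonyl → amide (not amine).
–NO2 on carbon → nitro group.

alcohol, alkene, amide, arene, ester, ketone, nitro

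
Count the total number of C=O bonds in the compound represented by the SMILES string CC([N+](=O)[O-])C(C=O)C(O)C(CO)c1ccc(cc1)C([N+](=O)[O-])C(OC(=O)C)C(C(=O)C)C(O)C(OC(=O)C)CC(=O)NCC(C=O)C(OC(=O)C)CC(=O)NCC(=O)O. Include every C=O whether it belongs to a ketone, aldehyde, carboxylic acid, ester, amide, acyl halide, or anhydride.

CH(CHO): aldehyde, 1 C=O (running total 1).
CH(OCOCH3): ester, 1 C=O (running total 2).
CH(COCH3): ketone, 1 C=O (running total 3).
CH(OCOCH3): ester, 1 C=O (running total 4).
CH2CONHCH2: amide, 1 C=O (running total 5).
CH(CHO): aldehyde, 1 C=O (running total 6).
CH(OCOCH3): ester, 1 C=O (running total 7).
CH2CONHCH2: amide, 1 C=O (running total 8).
COOH: carboxylic acid, 1 C=O (running total 9).

9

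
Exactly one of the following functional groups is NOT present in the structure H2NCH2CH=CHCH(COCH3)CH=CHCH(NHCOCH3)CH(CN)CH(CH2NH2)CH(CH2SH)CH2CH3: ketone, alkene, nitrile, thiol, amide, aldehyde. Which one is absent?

ketone: present (CH(COCH3) — pendant –COCH3: carbonyl C bonded to two carbons → ketone).
alkene: present (CH=CH — C=C double bond → alkene).
thiol: present (CH(CH2SH) — pendant –CH2SH → thiol).
amide: present (CH(NHCOCH3) — pendant –NHC(=O)CH3: N bonded to a carbonyl → amide (not amine)).
nitrile: present (CH(CN) — pendant –C≡N: nitrile).
aldehyde: absent. In CH(COCH3), the carbonyl carbon is bonded to two carbons, so it is a ketone, not an aldehyde.

aldehyde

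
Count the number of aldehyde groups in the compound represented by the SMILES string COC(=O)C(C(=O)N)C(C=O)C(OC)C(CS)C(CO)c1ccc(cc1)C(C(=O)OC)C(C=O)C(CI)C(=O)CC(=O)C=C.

CH3O–C(=O)–: carbonyl C bonded to C and to –OCH3 → ester (not ketone + ether).
pendant –CONH2: carbonyl C bonded to C and N → amide.
pendant –CHO: carbonyl C bonded to C and H → aldehyde.
pendant –OCH3: C–O–C with sp³ C, no adjacent C=O → ether.
pendant –CH2SH → thiol.
pendant –CH2OH on an sp³ backbone C → alcohol.
para-disubstituted benzene ring → arene.
pendant –COOCH3: carbonyl C bonded to C and –OCH3 → ester.
pendant –CHO: carbonyl C bonded to C and H → aldehyde.
pendant –CH2X: halogen on sp³ carbon → alkyl halide.
–C(=O)– with carbon on both sides → ketone.
–C(=O)– with carbon on both sides → ketone.
C=C double bond → alkene.
Aldehyde appears at: CH(CHO), CH(CHO) → 2.

2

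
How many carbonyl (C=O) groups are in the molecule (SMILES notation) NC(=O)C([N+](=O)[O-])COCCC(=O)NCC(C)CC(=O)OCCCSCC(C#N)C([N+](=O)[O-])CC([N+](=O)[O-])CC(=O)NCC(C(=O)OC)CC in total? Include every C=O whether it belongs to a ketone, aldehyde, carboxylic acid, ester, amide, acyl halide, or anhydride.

H2NCO: amide, 1 C=O (running total 1).
CH2CONHCH2: amide, 1 C=O (running total 2).
CH2COOCH2: ester, 1 C=O (running total 3).
CH2CONHCH2: amide, 1 C=O (running total 4).
CH(COOCH3): ester, 1 C=O (running total 5).

5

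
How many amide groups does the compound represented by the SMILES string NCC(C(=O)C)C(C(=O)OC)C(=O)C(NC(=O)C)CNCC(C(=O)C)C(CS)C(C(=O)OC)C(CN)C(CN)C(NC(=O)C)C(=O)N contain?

Reading the structure from left to right:
  H2NCH2: –NH2 on an sp³ carbon with no adjacent C=O → amine.
  CH(COCH3): pendant –COCH3: carbonyl C bonded to two carbons → ketone.
  CH(COOCH3): pendant –COOCH3: carbonyl C bonded to C and –OCH3 → ester.
  CO: –C(=O)– with carbon on both sides → ketone.
  CH(NHCOCH3): pendant –NHC(=O)CH3: N bonded to a carbonyl → amide (not amine).
  CH2NHCH2: C–N–C with sp³ carbons and no adjacent C=O → amine (secondary).
  CH(COCH3): pendant –COCH3: carbonyl C bonded to two carbons → ketone.
  CH(CH2SH): pendant –CH2SH → thiol.
  CH(COOCH3): pendant –COOCH3: carbonyl C bonded to C and –OCH3 → ester.
  CH(CH2NH2): pendant –CH2NH2: N on sp³ C, no adjacent C=O → amine.
  CH(CH2NH2): pendant –CH2NH2: N on sp³ C, no adjacent C=O → amine.
  CH(NHCOCH3): pendant –NHC(=O)CH3: N bonded to a carbonyl → amide (not amine).
  CONH2: –C(=O)NH2: carbonyl C bonded to C and to N → amide (the N is not a separate amine).
Amide appears at: CH(NHCOCH3), CH(NHCOCH3), CONH2 → 3.

3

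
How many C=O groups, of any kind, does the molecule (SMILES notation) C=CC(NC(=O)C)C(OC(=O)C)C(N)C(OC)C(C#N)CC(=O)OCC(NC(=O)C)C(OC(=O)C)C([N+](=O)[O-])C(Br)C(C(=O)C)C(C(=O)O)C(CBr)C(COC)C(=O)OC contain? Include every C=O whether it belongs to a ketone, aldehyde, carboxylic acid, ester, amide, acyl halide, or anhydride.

8

CH(NHCOCH3): amide, 1 C=O (running total 1).
CH(OCOCH3): ester, 1 C=O (running total 2).
CH2COOCH2: ester, 1 C=O (running total 3).
CH(NHCOCH3): amide, 1 C=O (running total 4).
CH(OCOCH3): ester, 1 C=O (running total 5).
CH(COCH3): ketone, 1 C=O (running total 6).
CH(COOH): carboxylic acid, 1 C=O (running total 7).
COOCH3: ester, 1 C=O (running total 8).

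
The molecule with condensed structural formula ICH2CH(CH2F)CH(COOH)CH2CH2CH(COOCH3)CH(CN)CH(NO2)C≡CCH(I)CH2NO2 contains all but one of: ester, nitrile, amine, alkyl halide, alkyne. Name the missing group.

ester: present (CH(COOCH3) — pendant –COOCH3: carbonyl C bonded to C and –OCH3 → ester).
alkyl halide: present (ICH2 — halogen on an sp³ carbon → alkyl halide).
alkyne: present (C≡C — C≡C triple bond → alkyne).
nitrile: present (CH(CN) — pendant –C≡N: nitrile).
amine: no segment matches this pattern.

amine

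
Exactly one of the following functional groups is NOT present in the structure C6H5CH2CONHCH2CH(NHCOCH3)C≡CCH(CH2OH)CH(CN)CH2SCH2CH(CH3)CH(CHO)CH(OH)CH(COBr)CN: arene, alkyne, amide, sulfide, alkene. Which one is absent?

sulfide: present (CH2SCH2 — C–S–C linkage → sulfide (thioether)).
amide: present (CH2CONHCH2 — –C(=O)–N– linkage → amide (the N is not an amine)).
alkyne: present (C≡C — C≡C triple bond → alkyne).
arene: present (C6H5 — C6H5– phenyl ring → arene).
alkene: absent. In C6H5, the C=C units are part of an aromatic ring, which is an arene, not an isolated alkene.

alkene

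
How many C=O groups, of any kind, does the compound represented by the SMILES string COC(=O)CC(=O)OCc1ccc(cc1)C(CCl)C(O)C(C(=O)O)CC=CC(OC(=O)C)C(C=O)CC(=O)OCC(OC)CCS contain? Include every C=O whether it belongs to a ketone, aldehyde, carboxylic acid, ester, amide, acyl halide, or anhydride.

6

CH3OOC: ester, 1 C=O (running total 1).
CH2COOCH2: ester, 1 C=O (running total 2).
CH(COOH): carboxylic acid, 1 C=O (running total 3).
CH(OCOCH3): ester, 1 C=O (running total 4).
CH(CHO): aldehyde, 1 C=O (running total 5).
CH2COOCH2: ester, 1 C=O (running total 6).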